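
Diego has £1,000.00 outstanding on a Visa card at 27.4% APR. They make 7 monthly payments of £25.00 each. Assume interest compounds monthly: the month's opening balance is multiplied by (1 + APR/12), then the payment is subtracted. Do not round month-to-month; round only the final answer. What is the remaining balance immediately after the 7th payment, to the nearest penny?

Monthly rate r = 27.4%/12 = 2.28333% = 0.0228333.
Each month: B ← B·(1+r) − £25.00.
Month 1: interest £22.83; balance after payment £997.83.
Month 2: interest £22.78; balance after payment £995.62.
Month 3: interest £22.73; balance after payment £993.35.
Month 4: interest £22.68; balance after payment £991.03.
Month 5: interest £22.63; balance after payment £988.66.
Month 6: interest £22.57; balance after payment £986.23.
Month 7: interest £22.52; balance after payment £983.75.

£983.75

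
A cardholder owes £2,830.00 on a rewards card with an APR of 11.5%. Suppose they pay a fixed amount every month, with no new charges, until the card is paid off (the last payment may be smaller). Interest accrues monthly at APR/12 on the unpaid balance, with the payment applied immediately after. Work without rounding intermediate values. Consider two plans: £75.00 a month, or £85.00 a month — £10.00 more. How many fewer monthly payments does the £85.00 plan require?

Monthly rate r = 11.5%/12 = 0.958333% = 0.00958333.
At £75.00/mo: n = ⌈−ln(1 − rB₀/P)/ln(1+r)⌉ = 48 payments (last £4.23); total interest = total paid − £2,830.00 = £699.23.
At £85.00/mo: 41 payments (last £24.91); total interest £594.91.
Payments saved = 48 − 41 = 7.

7 fewer payments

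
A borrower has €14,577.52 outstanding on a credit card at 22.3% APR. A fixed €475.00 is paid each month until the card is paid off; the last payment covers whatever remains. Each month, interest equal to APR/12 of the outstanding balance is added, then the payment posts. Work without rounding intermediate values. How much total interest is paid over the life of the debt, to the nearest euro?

€7,214

Monthly rate r = 22.3%/12 = 1.85833% = 0.0185833.
Payoff takes n = ⌈−ln(1 − rB₀/P)/ln(1+r)⌉ = ⌈45.876⌉ = 46 payments; the last is €416.45.
Total paid = 45·€475.00 + €416.45 = €21,791.45.
Total interest = total paid − principal = €21,791.45 − €14,577.52 = €7,213.93.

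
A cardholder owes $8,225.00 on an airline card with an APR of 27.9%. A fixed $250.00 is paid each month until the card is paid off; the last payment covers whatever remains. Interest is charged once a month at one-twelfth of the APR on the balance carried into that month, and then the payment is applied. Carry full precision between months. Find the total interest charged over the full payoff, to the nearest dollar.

$7,524

Monthly rate r = 27.9%/12 = 2.325% = 0.02325.
Payoff takes n = ⌈−ln(1 − rB₀/P)/ln(1+r)⌉ = ⌈62.994⌉ = 63 payments; the last is $248.59.
Total paid = 62·$250.00 + $248.59 = $15,748.59.
Total interest = total paid − principal = $15,748.59 − $8,225.00 = $7,523.59.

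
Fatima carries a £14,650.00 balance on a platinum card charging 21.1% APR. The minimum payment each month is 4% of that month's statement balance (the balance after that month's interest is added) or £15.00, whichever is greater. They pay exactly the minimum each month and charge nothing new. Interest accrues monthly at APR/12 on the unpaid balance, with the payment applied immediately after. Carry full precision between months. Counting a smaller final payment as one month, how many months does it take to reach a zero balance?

190 months

Monthly rate r = 21.1%/12 = 1.75833% = 0.0175833.
While 4% of the post-interest balance exceeds £15.00, each month B ← (B·(1+r))·(1 − 0.04), i.e. B shrinks by the factor (1+r)·0.96 = 0.97688.
This holds for months 1–158. Entering month 159 the balance is £363.71; 4% of the post-interest balance is now below £15.00, so the flat £15.00 minimum applies from here.
From month 159 a fixed £15.00 at rate r clears £363.71 in 32 more payments. Total: 158 + 32 = 190 months.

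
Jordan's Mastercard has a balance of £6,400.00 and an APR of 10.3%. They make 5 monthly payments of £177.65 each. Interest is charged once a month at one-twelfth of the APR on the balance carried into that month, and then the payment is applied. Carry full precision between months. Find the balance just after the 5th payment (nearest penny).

Monthly rate r = 10.3%/12 = 0.858333% = 0.00858333.
Each month: B ← B·(1+r) − £177.65.
Month 1: interest £54.93; balance after payment £6,277.28.
Month 2: interest £53.88; balance after payment £6,153.51.
Month 3: interest £52.82; balance after payment £6,028.68.
Month 4: interest £51.75; balance after payment £5,902.78.
Month 5: interest £50.67; balance after payment £5,775.79.

£5,775.79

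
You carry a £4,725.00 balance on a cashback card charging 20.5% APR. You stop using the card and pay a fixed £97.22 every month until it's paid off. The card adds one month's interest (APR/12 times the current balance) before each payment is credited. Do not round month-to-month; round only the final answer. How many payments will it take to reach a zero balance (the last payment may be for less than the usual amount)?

Monthly rate r = 20.5%/12 = 1.70833% = 0.0170833.
Recurrence: B ← B·(1+r) − £97.22.
Month 1: interest £80.72; balance after payment £4,708.50.
Month 2: interest £80.44; balance after payment £4,691.72.
Closed form: n = −ln(1 − rB₀/P)/ln(1+r) = −ln(0.16973)/ln(1.01708) ≈ 104.701, so the balance reaches zero during payment 105.

105 months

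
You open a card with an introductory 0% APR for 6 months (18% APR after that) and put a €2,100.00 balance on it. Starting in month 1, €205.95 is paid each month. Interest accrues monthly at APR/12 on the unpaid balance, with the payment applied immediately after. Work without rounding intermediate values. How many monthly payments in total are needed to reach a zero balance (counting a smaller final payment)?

Promo months 1–6 at r₀ = 0%/12 = 0; months 7+ at r₁ = 18%/12 = 0.015.
After month 6 (no interest yet): B = €2,100.00 − 6·€205.95 = €864.30.
Then at r₁ with €205.95/mo: n₂ = −ln(1 − r₁·B/P)/ln(1+r₁) ≈ 4.37 → 5 more payments.

11 months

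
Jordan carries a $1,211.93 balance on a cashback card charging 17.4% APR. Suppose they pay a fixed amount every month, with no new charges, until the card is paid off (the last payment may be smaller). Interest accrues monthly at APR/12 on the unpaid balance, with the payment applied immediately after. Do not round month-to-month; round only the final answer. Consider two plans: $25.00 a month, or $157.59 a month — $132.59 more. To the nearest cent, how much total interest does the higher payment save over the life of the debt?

$813.38

Monthly rate r = 17.4%/12 = 1.45% = 0.0145.
At $25.00/mo: n = ⌈−ln(1 − rB₀/P)/ln(1+r)⌉ = 85 payments (last $7.85); total interest = total paid − $1,211.93 = $895.92.
At $157.59/mo: 9 payments (last $33.75); total interest $82.54.
Interest saved = $895.92 − $82.54 = $813.38.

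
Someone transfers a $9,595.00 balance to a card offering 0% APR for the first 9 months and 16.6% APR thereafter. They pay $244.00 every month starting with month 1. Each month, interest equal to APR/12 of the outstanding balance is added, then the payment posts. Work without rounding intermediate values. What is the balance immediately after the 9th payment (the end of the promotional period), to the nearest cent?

$7,399.00

Promo months 1–9 at r₀ = 0%/12 = 0; months 10+ at r₁ = 16.6%/12 = 0.0138333.
After month 9 (no interest yet): B = $9,595.00 − 9·$244.00 = $7,399.00.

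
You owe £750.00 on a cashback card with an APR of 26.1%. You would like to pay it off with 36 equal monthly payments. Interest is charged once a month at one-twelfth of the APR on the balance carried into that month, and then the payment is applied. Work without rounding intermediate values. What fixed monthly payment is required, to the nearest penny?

Monthly rate r = 26.1%/12 = 2.175% = 0.02175.
Level-payment amortization: P = B₀·r / (1 − (1+r)^(−n)) = 750.00·0.02175 / (1 − 1.02175^(−36)).
Denominator 1 − (1+r)^(−36) = 0.539114834.
P = 16.3125 / 0.539114834 ≈ 30.26.

£30.26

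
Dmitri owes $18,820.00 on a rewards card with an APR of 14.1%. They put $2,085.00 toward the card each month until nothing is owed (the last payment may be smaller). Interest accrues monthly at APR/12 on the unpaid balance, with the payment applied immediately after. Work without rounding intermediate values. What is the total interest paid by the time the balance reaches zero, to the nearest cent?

Monthly rate r = 14.1%/12 = 1.175% = 0.01175.
Payoff takes n = ⌈−ln(1 − rB₀/P)/ln(1+r)⌉ = ⌈9.598⌉ = 10 payments; the last is $1,249.31.
Total paid = 9·$2,085.00 + $1,249.31 = $20,014.31.
Total interest = total paid − principal = $20,014.31 − $18,820.00 = $1,194.31.

$1,194.31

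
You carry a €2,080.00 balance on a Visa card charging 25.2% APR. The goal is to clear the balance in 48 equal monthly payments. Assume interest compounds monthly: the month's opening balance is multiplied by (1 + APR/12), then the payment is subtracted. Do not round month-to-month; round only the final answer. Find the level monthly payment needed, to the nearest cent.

€69.20

Monthly rate r = 25.2%/12 = 2.1% = 0.021.
Level-payment amortization: P = B₀·r / (1 − (1+r)^(−n)) = 2080.00·0.021 / (1 − 1.021^(−48)).
Denominator 1 − (1+r)^(−48) = 0.631222531.
P = 43.68 / 0.631222531 ≈ 69.20.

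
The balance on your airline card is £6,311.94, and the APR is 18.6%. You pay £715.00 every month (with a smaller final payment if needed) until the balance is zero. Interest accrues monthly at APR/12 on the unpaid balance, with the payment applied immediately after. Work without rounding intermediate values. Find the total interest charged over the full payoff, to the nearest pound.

Monthly rate r = 18.6%/12 = 1.55% = 0.0155.
Payoff takes n = ⌈−ln(1 − rB₀/P)/ln(1+r)⌉ = ⌈9.567⌉ = 10 payments; the last is £406.53.
Total paid = 9·£715.00 + £406.53 = £6,841.53.
Total interest = total paid − principal = £6,841.53 − £6,311.94 = £529.59.

£530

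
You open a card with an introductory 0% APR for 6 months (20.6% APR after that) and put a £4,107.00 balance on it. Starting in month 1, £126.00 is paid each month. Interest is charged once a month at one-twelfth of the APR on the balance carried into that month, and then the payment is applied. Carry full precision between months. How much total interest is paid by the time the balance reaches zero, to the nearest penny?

Promo months 1–6 at r₀ = 0%/12 = 0; months 7+ at r₁ = 20.6%/12 = 0.0171667.
After month 6 (no interest yet): B = £4,107.00 − 6·£126.00 = £3,351.00.
Then at r₁ with £126.00/mo: n₂ = −ln(1 − r₁·B/P)/ln(1+r₁) ≈ 35.83 → 36 more payments.
Total paid = 41·£126.00 + £104.43 = £5,270.43; interest = £5,270.43 − £4,107.00 = £1,163.43.

£1,163.43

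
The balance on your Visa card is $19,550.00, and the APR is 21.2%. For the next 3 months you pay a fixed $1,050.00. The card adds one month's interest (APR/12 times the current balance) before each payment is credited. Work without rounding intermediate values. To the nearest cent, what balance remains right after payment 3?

Monthly rate r = 21.2%/12 = 1.76667% = 0.0176667.
Each month: B ← B·(1+r) − $1,050.00.
Month 1: interest $345.38; balance after payment $18,845.38.
Month 2: interest $332.94; balance after payment $18,128.32.
Month 3: interest $320.27; balance after payment $17,398.59.

$17,398.59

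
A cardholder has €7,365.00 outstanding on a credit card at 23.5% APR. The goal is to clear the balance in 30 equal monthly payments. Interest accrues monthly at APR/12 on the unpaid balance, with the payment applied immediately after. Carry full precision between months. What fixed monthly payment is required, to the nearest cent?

€326.97

Monthly rate r = 23.5%/12 = 1.95833% = 0.0195833.
Level-payment amortization: P = B₀·r / (1 − (1+r)^(−n)) = 7365.00·0.0195833 / (1 − 1.01958^(−30)).
Denominator 1 − (1+r)^(−30) = 0.441120512.
P = 144.231 / 0.441120512 ≈ 326.97.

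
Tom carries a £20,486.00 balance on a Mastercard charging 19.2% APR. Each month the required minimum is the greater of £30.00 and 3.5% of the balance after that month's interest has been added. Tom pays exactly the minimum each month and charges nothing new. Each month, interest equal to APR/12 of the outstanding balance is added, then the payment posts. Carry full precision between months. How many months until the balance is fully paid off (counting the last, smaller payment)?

Monthly rate r = 19.2%/12 = 1.6% = 0.016.
While 3.5% of the post-interest balance exceeds £30.00, each month B ← (B·(1+r))·(1 − 0.035), i.e. B shrinks by the factor (1+r)·0.965 = 0.98044.
This holds for months 1–162. Entering month 163 the balance is £834.95; 3.5% of the post-interest balance is now below £30.00, so the flat £30.00 minimum applies from here.
From month 163 a fixed £30.00 at rate r clears £834.95 in 38 more payments. Total: 162 + 38 = 200 months.

200 months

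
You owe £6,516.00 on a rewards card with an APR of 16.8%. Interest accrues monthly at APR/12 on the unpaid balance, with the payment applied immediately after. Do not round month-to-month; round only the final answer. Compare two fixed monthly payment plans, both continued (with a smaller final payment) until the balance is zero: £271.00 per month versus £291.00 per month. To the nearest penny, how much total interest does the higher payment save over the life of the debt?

Monthly rate r = 16.8%/12 = 1.4% = 0.014.
At £271.00/mo: n = ⌈−ln(1 − rB₀/P)/ln(1+r)⌉ = 30 payments (last £141.26); total interest = total paid − £6,516.00 = £1,484.26.
At £291.00/mo: 28 payments (last £15.76); total interest £1,356.76.
Interest saved = £1,484.26 − £1,356.76 = £127.50.

£127.50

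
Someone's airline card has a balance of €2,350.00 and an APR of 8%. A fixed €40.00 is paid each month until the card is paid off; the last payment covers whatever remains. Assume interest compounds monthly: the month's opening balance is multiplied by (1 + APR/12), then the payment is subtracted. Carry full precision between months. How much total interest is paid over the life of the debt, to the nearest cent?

€642.14

Monthly rate r = 8%/12 = 0.666667% = 0.00666667.
Payoff takes n = ⌈−ln(1 − rB₀/P)/ln(1+r)⌉ = ⌈74.803⌉ = 75 payments; the last is €32.14.
Total paid = 74·€40.00 + €32.14 = €2,992.14.
Total interest = total paid − principal = €2,992.14 − €2,350.00 = €642.14.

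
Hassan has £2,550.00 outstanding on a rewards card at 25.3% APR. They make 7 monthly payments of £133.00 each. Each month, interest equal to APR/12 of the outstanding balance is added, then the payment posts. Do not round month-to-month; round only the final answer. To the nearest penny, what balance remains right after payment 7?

Monthly rate r = 25.3%/12 = 2.10833% = 0.0210833.
Each month: B ← B·(1+r) − £133.00.
Month 1: interest £53.76; balance after payment £2,470.76.
Month 2: interest £52.09; balance after payment £2,389.85.
Month 3: interest £50.39; balance after payment £2,307.24.
Month 4: interest £48.64; balance after payment £2,222.88.
Month 5: interest £46.87; balance after payment £2,136.75.
Month 6: interest £45.05; balance after payment £2,048.80.
Month 7: interest £43.20; balance after payment £1,959.00.

£1,959.00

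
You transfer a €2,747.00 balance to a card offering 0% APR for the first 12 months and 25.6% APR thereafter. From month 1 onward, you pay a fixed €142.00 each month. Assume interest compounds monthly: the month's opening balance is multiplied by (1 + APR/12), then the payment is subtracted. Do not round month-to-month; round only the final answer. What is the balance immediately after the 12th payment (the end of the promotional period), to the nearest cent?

€1,043.00

Promo months 1–12 at r₀ = 0%/12 = 0; months 13+ at r₁ = 25.6%/12 = 0.0213333.
After month 12 (no interest yet): B = €2,747.00 − 12·€142.00 = €1,043.00.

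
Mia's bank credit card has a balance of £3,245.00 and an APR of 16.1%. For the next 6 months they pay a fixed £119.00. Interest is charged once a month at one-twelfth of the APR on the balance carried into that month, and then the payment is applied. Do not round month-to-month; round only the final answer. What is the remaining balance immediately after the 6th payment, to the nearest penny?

£2,776.76

Monthly rate r = 16.1%/12 = 1.34167% = 0.0134167.
Each month: B ← B·(1+r) − £119.00.
Month 1: interest £43.54; balance after payment £3,169.54.
Month 2: interest £42.52; balance after payment £3,093.06.
Month 3: interest £41.50; balance after payment £3,015.56.
Month 4: interest £40.46; balance after payment £2,937.02.
Month 5: interest £39.41; balance after payment £2,857.42.
Month 6: interest £38.34; balance after payment £2,776.76.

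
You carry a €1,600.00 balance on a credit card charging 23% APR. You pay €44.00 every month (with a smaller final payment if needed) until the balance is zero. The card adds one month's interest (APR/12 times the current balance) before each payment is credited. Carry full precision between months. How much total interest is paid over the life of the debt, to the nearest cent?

€1,167.06

Monthly rate r = 23%/12 = 1.91667% = 0.0191667.
Payoff takes n = ⌈−ln(1 − rB₀/P)/ln(1+r)⌉ = ⌈62.887⌉ = 63 payments; the last is €39.06.
Total paid = 62·€44.00 + €39.06 = €2,767.06.
Total interest = total paid − principal = €2,767.06 − €1,600.00 = €1,167.06.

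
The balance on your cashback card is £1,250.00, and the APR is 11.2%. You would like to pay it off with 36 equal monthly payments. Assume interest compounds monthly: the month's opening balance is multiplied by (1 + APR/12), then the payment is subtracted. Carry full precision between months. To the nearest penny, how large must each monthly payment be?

£41.04

Monthly rate r = 11.2%/12 = 0.933333% = 0.00933333.
Level-payment amortization: P = B₀·r / (1 − (1+r)^(−n)) = 1250.00·0.00933333 / (1 − 1.00933^(−36)).
Denominator 1 − (1+r)^(−36) = 0.284262421.
P = 11.6667 / 0.284262421 ≈ 41.04.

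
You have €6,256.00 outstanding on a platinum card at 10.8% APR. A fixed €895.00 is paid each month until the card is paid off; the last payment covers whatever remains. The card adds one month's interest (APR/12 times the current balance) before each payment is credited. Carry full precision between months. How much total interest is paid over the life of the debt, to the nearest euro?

€235

Monthly rate r = 10.8%/12 = 0.9% = 0.009.
Payoff takes n = ⌈−ln(1 − rB₀/P)/ln(1+r)⌉ = ⌈7.252⌉ = 8 payments; the last is €226.23.
Total paid = 7·€895.00 + €226.23 = €6,491.23.
Total interest = total paid − principal = €6,491.23 − €6,256.00 = €235.23.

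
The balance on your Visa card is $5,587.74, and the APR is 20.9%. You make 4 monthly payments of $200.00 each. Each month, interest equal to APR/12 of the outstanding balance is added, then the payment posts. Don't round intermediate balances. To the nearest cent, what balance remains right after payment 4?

$5,166.16

Monthly rate r = 20.9%/12 = 1.74167% = 0.0174167.
Each month: B ← B·(1+r) − $200.00.
Month 1: interest $97.32; balance after payment $5,485.06.
Month 2: interest $95.53; balance after payment $5,380.59.
Month 3: interest $93.71; balance after payment $5,274.30.
Month 4: interest $91.86; balance after payment $5,166.16.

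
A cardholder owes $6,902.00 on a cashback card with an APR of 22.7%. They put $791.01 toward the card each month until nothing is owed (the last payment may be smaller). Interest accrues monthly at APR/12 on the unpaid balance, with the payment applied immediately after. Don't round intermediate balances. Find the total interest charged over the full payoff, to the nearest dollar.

Monthly rate r = 22.7%/12 = 1.89167% = 0.0189167.
Payoff takes n = ⌈−ln(1 − rB₀/P)/ln(1+r)⌉ = ⌈9.626⌉ = 10 payments; the last is $497.01.
Total paid = 9·$791.01 + $497.01 = $7,616.10.
Total interest = total paid − principal = $7,616.10 − $6,902.00 = $714.10.

$714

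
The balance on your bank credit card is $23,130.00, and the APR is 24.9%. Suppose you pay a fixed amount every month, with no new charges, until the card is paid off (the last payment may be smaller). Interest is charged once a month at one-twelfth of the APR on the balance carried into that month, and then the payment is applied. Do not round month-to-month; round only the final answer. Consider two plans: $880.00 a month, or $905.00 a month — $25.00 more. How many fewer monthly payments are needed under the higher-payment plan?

2 fewer payments

Monthly rate r = 24.9%/12 = 2.075% = 0.02075.
At $880.00/mo: n = ⌈−ln(1 − rB₀/P)/ln(1+r)⌉ = 39 payments (last $340.44); total interest = total paid − $23,130.00 = $10,650.44.
At $905.00/mo: 37 payments (last $722.71); total interest $10,172.71.
Payments saved = 39 − 37 = 2.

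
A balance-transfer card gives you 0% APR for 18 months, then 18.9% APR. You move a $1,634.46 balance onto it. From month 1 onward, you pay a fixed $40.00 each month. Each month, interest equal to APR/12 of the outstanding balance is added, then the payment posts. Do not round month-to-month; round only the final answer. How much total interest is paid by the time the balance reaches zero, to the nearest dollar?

$228

Promo months 1–18 at r₀ = 0%/12 = 0; months 19+ at r₁ = 18.9%/12 = 0.01575.
After month 18 (no interest yet): B = $1,634.46 − 18·$40.00 = $914.46.
Then at r₁ with $40.00/mo: n₂ = −ln(1 − r₁·B/P)/ln(1+r₁) ≈ 28.57 → 29 more payments.
Total paid = 46·$40.00 + $22.68 = $1,862.68; interest = $1,862.68 − $1,634.46 = $228.22.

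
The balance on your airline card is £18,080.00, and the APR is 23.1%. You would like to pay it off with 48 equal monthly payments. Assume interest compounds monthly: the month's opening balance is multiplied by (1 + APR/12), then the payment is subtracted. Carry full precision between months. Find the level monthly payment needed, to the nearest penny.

£580.48

Monthly rate r = 23.1%/12 = 1.925% = 0.01925.
Level-payment amortization: P = B₀·r / (1 − (1+r)^(−n)) = 18080.00·0.01925 / (1 − 1.01925^(−48)).
Denominator 1 − (1+r)^(−48) = 0.599571082.
P = 348.04 / 0.599571082 ≈ 580.48.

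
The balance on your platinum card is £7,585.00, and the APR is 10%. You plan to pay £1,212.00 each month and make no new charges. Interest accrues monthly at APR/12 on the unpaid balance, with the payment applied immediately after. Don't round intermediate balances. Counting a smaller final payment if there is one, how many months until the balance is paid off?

7 payments

Monthly rate r = 10%/12 = 0.833333% = 0.00833333.
Recurrence: B ← B·(1+r) − £1,212.00.
Month 1: interest £63.21; balance after payment £6,436.21.
Month 2: interest £53.64; balance after payment £5,277.84.
Closed form: n = −ln(1 − rB₀/P)/ln(1+r) = −ln(0.94785)/ln(1.00833) ≈ 6.454, so the balance reaches zero during payment 7.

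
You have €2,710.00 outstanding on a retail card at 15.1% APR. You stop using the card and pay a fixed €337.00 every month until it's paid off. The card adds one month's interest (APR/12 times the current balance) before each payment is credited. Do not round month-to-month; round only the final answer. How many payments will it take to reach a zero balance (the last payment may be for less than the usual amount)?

9 months

Monthly rate r = 15.1%/12 = 1.25833% = 0.0125833.
Recurrence: B ← B·(1+r) − €337.00.
Month 1: interest €34.10; balance after payment €2,407.10.
Month 2: interest €30.29; balance after payment €2,100.39.
Closed form: n = −ln(1 − rB₀/P)/ln(1+r) = −ln(0.89881)/ln(1.01258) ≈ 8.531, so the balance reaches zero during payment 9.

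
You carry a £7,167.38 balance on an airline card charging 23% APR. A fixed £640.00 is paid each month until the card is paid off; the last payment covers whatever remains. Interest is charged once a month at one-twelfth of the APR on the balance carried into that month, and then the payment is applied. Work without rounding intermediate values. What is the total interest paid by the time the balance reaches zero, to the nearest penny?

£979.02

Monthly rate r = 23%/12 = 1.91667% = 0.0191667.
Payoff takes n = ⌈−ln(1 − rB₀/P)/ln(1+r)⌉ = ⌈12.727⌉ = 13 payments; the last is £466.40.
Total paid = 12·£640.00 + £466.40 = £8,146.40.
Total interest = total paid − principal = £8,146.40 − £7,167.38 = £979.02.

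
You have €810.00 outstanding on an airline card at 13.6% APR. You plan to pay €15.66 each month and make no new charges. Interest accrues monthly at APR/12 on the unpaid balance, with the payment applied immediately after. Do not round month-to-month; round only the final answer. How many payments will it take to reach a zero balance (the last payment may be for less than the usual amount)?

Monthly rate r = 13.6%/12 = 1.13333% = 0.0113333.
Recurrence: B ← B·(1+r) − €15.66.
Month 1: interest €9.18; balance after payment €803.52.
Month 2: interest €9.11; balance after payment €796.97.
Closed form: n = −ln(1 − rB₀/P)/ln(1+r) = −ln(0.41379)/ln(1.01133) ≈ 78.298, so the balance reaches zero during payment 79.

79 payments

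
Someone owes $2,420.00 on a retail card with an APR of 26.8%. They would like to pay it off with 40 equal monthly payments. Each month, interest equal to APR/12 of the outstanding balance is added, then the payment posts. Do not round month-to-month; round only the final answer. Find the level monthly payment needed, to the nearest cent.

Monthly rate r = 26.8%/12 = 2.23333% = 0.0223333.
Level-payment amortization: P = B₀·r / (1 − (1+r)^(−n)) = 2420.00·0.0223333 / (1 − 1.02233^(−40)).
Denominator 1 − (1+r)^(−40) = 0.586667886.
P = 54.0467 / 0.586667886 ≈ 92.12.

$92.12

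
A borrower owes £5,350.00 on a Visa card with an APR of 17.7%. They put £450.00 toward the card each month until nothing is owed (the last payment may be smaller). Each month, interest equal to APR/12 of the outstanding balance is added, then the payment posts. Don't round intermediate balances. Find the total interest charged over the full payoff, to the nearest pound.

£576

Monthly rate r = 17.7%/12 = 1.475% = 0.01475.
Payoff takes n = ⌈−ln(1 − rB₀/P)/ln(1+r)⌉ = ⌈13.168⌉ = 14 payments; the last is £76.07.
Total paid = 13·£450.00 + £76.07 = £5,926.07.
Total interest = total paid − principal = £5,926.07 − £5,350.00 = £576.07.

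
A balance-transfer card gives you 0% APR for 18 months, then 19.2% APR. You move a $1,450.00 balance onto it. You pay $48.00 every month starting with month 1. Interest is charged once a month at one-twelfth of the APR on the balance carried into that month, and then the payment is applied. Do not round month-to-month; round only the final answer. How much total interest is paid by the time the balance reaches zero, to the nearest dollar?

$71

Promo months 1–18 at r₀ = 0%/12 = 0; months 19+ at r₁ = 19.2%/12 = 0.016.
After month 18 (no interest yet): B = $1,450.00 − 18·$48.00 = $586.00.
Then at r₁ with $48.00/mo: n₂ = −ln(1 − r₁·B/P)/ln(1+r₁) ≈ 13.69 → 14 more payments.
Total paid = 31·$48.00 + $33.26 = $1,521.26; interest = $1,521.26 − $1,450.00 = $71.26.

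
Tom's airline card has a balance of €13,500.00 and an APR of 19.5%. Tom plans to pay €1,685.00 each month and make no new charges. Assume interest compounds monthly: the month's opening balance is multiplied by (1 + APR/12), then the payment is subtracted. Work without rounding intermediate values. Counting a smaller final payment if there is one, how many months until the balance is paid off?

9 payments

Monthly rate r = 19.5%/12 = 1.625% = 0.01625.
Recurrence: B ← B·(1+r) − €1,685.00.
Month 1: interest €219.38; balance after payment €12,034.38.
Month 2: interest €195.56; balance after payment €10,544.93.
Closed form: n = −ln(1 − rB₀/P)/ln(1+r) = −ln(0.86981)/ln(1.01625) ≈ 8.653, so the balance reaches zero during payment 9.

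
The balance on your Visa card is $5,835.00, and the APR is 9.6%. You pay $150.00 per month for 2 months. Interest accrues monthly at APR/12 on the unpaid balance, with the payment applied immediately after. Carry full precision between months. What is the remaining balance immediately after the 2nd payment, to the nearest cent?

Monthly rate r = 9.6%/12 = 0.8% = 0.008.
Each month: B ← B·(1+r) − $150.00.
Month 1: interest $46.68; balance after payment $5,731.68.
Month 2: interest $45.85; balance after payment $5,627.53.

$5,627.53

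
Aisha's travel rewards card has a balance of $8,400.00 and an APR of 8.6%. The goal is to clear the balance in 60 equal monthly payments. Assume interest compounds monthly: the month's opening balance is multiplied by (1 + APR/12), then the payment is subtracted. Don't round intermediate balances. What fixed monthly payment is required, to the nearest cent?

Monthly rate r = 8.6%/12 = 0.716667% = 0.00716667.
Level-payment amortization: P = B₀·r / (1 − (1+r)^(−n)) = 8400.00·0.00716667 / (1 − 1.00717^(−60)).
Denominator 1 − (1+r)^(−60) = 0.348492577.
P = 60.2 / 0.348492577 ≈ 172.74.

$172.74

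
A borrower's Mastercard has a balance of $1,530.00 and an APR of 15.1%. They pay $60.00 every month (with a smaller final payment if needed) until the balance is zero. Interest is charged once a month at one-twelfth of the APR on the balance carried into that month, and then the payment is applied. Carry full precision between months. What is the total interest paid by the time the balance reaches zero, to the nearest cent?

$326.66

Monthly rate r = 15.1%/12 = 1.25833% = 0.0125833.
Payoff takes n = ⌈−ln(1 − rB₀/P)/ln(1+r)⌉ = ⌈30.944⌉ = 31 payments; the last is $56.66.
Total paid = 30·$60.00 + $56.66 = $1,856.66.
Total interest = total paid − principal = $1,856.66 − $1,530.00 = $326.66.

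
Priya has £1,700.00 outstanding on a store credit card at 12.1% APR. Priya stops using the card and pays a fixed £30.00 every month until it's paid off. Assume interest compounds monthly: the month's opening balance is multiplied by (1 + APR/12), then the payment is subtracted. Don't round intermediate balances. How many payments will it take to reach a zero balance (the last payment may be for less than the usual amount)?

85 payments

Monthly rate r = 12.1%/12 = 1.00833% = 0.0100833.
Recurrence: B ← B·(1+r) − £30.00.
Month 1: interest £17.14; balance after payment £1,687.14.
Month 2: interest £17.01; balance after payment £1,674.15.
Closed form: n = −ln(1 − rB₀/P)/ln(1+r) = −ln(0.42861)/ln(1.01008) ≈ 84.443, so the balance reaches zero during payment 85.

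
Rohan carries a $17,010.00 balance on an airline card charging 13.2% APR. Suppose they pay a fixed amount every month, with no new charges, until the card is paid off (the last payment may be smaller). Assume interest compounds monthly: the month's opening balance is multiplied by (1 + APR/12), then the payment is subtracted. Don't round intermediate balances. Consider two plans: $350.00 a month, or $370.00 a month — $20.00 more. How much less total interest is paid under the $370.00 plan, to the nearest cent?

Monthly rate r = 13.2%/12 = 1.1% = 0.011.
At $350.00/mo: n = ⌈−ln(1 − rB₀/P)/ln(1+r)⌉ = 70 payments (last $320.15); total interest = total paid − $17,010.00 = $7,460.15.
At $370.00/mo: 65 payments (last $151.40); total interest $6,821.40.
Interest saved = $7,460.15 − $6,821.40 = $638.75.

$638.75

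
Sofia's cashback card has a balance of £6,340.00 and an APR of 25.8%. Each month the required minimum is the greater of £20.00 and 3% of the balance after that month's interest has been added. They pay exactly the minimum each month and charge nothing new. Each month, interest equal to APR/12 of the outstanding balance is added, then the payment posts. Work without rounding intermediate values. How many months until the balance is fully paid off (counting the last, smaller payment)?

305 months

Monthly rate r = 25.8%/12 = 2.15% = 0.0215.
While 3% of the post-interest balance exceeds £20.00, each month B ← (B·(1+r))·(1 − 0.03), i.e. B shrinks by the factor (1+r)·0.97 = 0.99086.
This holds for months 1–248. Entering month 249 the balance is £649.52; 3% of the post-interest balance is now below £20.00, so the flat £20.00 minimum applies from here.
From month 249 a fixed £20.00 at rate r clears £649.52 in 57 more payments. Total: 248 + 57 = 305 months.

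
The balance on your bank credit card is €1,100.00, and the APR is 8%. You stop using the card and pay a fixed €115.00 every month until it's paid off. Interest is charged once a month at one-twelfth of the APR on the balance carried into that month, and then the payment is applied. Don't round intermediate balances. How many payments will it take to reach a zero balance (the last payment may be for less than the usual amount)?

Monthly rate r = 8%/12 = 0.666667% = 0.00666667.
Recurrence: B ← B·(1+r) − €115.00.
Month 1: interest €7.33; balance after payment €992.33.
Month 2: interest €6.62; balance after payment €883.95.
Closed form: n = −ln(1 − rB₀/P)/ln(1+r) = −ln(0.93623)/ln(1.00667) ≈ 9.917, so the balance reaches zero during payment 10.

10 months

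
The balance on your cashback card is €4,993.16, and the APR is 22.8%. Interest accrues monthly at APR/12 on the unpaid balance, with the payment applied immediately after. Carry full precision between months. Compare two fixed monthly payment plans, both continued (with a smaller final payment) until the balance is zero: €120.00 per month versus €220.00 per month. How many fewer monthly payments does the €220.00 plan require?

Monthly rate r = 22.8%/12 = 1.9% = 0.019.
At €120.00/mo: n = ⌈−ln(1 − rB₀/P)/ln(1+r)⌉ = 84 payments (last €7.88); total interest = total paid − €4,993.16 = €4,974.72.
At €220.00/mo: 30 payments (last €215.62); total interest €1,602.46.
Payments saved = 84 − 30 = 54.

54 fewer payments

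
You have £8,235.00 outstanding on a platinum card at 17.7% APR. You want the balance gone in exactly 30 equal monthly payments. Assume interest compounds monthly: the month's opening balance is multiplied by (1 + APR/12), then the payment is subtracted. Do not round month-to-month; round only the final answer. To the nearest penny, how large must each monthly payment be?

Monthly rate r = 17.7%/12 = 1.475% = 0.01475.
Level-payment amortization: P = B₀·r / (1 − (1+r)^(−n)) = 8235.00·0.01475 / (1 − 1.01475^(−30)).
Denominator 1 − (1+r)^(−30) = 0.355492166.
P = 121.466 / 0.355492166 ≈ 341.68.

£341.68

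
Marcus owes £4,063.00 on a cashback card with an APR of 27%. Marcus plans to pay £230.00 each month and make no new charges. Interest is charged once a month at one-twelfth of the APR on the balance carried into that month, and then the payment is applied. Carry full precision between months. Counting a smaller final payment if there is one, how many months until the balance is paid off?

Monthly rate r = 27%/12 = 2.25% = 0.0225.
Recurrence: B ← B·(1+r) − £230.00.
Month 1: interest £91.42; balance after payment £3,924.42.
Month 2: interest £88.30; balance after payment £3,782.72.
Closed form: n = −ln(1 − rB₀/P)/ln(1+r) = −ln(0.60253)/ln(1.0225) ≈ 22.769, so the balance reaches zero during payment 23.

23 payments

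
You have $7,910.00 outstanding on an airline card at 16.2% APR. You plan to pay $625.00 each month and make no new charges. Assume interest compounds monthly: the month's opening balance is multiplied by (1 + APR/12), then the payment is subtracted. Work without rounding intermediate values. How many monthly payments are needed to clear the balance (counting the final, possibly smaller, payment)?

Monthly rate r = 16.2%/12 = 1.35% = 0.0135.
Recurrence: B ← B·(1+r) − $625.00.
Month 1: interest $106.78; balance after payment $7,391.78.
Month 2: interest $99.79; balance after payment $6,866.57.
Closed form: n = −ln(1 − rB₀/P)/ln(1+r) = −ln(0.82914)/ln(1.0135) ≈ 13.972, so the balance reaches zero during payment 14.

14 payments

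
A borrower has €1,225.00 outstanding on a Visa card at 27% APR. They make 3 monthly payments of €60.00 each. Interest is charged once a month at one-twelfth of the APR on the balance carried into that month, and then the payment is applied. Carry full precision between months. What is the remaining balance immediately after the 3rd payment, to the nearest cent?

€1,125.48

Monthly rate r = 27%/12 = 2.25% = 0.0225.
Each month: B ← B·(1+r) − €60.00.
Month 1: interest €27.56; balance after payment €1,192.56.
Month 2: interest €26.83; balance after payment €1,159.40.
Month 3: interest €26.09; balance after payment €1,125.48.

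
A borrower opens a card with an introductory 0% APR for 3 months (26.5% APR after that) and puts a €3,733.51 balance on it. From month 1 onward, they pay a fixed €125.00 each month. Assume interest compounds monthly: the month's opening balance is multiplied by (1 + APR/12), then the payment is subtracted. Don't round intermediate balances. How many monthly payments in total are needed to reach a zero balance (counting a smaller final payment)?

45 payments

Promo months 1–3 at r₀ = 0%/12 = 0; months 4+ at r₁ = 26.5%/12 = 0.0220833.
After month 3 (no interest yet): B = €3,733.51 − 3·€125.00 = €3,358.51.
Then at r₁ with €125.00/mo: n₂ = −ln(1 − r₁·B/P)/ln(1+r₁) ≈ 41.19 → 42 more payments.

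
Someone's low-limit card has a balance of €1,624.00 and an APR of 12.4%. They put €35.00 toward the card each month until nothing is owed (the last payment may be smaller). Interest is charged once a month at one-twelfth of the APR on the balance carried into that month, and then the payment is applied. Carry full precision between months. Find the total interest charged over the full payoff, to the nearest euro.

Monthly rate r = 12.4%/12 = 1.03333% = 0.0103333.
Payoff takes n = ⌈−ln(1 − rB₀/P)/ln(1+r)⌉ = ⌈63.510⌉ = 64 payments; the last is €17.89.
Total paid = 63·€35.00 + €17.89 = €2,222.89.
Total interest = total paid − principal = €2,222.89 − €1,624.00 = €598.89.

€599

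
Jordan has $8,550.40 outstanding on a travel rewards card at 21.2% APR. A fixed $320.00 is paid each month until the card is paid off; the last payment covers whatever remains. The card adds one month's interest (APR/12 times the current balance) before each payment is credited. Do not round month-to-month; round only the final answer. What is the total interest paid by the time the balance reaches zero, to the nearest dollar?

Monthly rate r = 21.2%/12 = 1.76667% = 0.0176667.
Payoff takes n = ⌈−ln(1 − rB₀/P)/ln(1+r)⌉ = ⌈36.475⌉ = 37 payments; the last is $152.59.
Total paid = 36·$320.00 + $152.59 = $11,672.59.
Total interest = total paid − principal = $11,672.59 − $8,550.40 = $3,122.19.

$3,122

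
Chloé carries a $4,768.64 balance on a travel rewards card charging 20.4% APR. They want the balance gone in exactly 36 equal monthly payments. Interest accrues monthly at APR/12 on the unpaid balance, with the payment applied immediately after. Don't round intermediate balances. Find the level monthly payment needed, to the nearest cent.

$178.19

Monthly rate r = 20.4%/12 = 1.7% = 0.017.
Level-payment amortization: P = B₀·r / (1 − (1+r)^(−n)) = 4768.64·0.017 / (1 − 1.017^(−36)).
Denominator 1 − (1+r)^(−36) = 0.454938264.
P = 81.0669 / 0.454938264 ≈ 178.19.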